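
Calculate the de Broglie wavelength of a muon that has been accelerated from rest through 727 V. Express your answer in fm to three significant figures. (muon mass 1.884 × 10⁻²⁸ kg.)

λ = 3160 fm

KE = eV = 1.602 × 10⁻¹⁹ × 727.0 = 1.165 × 10⁻¹⁶ J.
p = √(2mKE) = √(2 × 1.884 × 10⁻²⁸ × 1.165 × 10⁻¹⁶) = 2.095 × 10⁻²² kg·m/s.
λ = h/p = 6.626 × 10⁻³⁴ / 2.095 × 10⁻²² = 3.16 × 10⁻¹² m = 3160 fm.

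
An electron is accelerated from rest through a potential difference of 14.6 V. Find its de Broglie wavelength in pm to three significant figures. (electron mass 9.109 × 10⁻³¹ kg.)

λ = 321 pm

KE = eV = 1.602 × 10⁻¹⁹ × 14.60 = 2.339 × 10⁻¹⁸ J.
p = √(2mKE) = √(2 × 9.109 × 10⁻³¹ × 2.339 × 10⁻¹⁸) = 2.064 × 10⁻²⁴ kg·m/s.
λ = h/p = 6.626 × 10⁻³⁴ / 2.064 × 10⁻²⁴ = 3.21 × 10⁻¹⁰ m = 321 pm.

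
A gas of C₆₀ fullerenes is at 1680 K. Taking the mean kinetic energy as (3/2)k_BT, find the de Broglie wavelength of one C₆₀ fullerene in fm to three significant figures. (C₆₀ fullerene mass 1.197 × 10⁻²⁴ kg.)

λ = 2300 fm

KE = (3/2)k_BT = 1.5 × 1.381 × 10⁻²³ × 1680 = 3.480 × 10⁻²⁰ J.
p = √(2mKE) = √(2 × 1.197 × 10⁻²⁴ × 3.480 × 10⁻²⁰) = 2.886 × 10⁻²² kg·m/s.
λ = h/p = 2.30 × 10⁻¹² m = 2300 fm.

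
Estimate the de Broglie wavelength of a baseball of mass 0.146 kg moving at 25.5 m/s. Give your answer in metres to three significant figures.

λ = 1.78 × 10⁻³⁴ m

p = mv = 0.146 × 25.5 = 3.723 kg·m/s.
λ = h/p = 6.626 × 10⁻³⁴ / 3.723 = 1.78 × 10⁻³⁴ m.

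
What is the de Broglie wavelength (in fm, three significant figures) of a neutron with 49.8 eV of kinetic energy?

KE = 49.8 eV = 7.978 × 10⁻¹⁸ J.
p = √(2mKE) = √(2 × 1.675 × 10⁻²⁷ × 7.978 × 10⁻¹⁸) = 1.635 × 10⁻²² kg·m/s.
λ = h/p = 6.626 × 10⁻³⁴ / 1.635 × 10⁻²² = 4.05 × 10⁻¹² m = 4050 fm.

λ = 4050 fm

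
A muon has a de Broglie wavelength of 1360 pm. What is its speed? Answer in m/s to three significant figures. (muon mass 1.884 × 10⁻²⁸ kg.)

p = h/λ = 6.626 × 10⁻³⁴ / 1.360 × 10⁻⁹ = 4.872 × 10⁻²⁵ kg·m/s.
v = p/m = 4.872 × 10⁻²⁵ / 1.884 × 10⁻²⁸ = 2.59 × 10³ m/s = 2590 m/s.

v = 2590 m/s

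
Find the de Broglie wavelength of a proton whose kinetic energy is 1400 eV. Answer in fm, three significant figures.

λ = 765 fm

KE = 1400 eV = 2.243 × 10⁻¹⁶ J.
p = √(2mKE) = √(2 × 1.673 × 10⁻²⁷ × 2.243 × 10⁻¹⁶) = 8.663 × 10⁻²² kg·m/s.
λ = h/p = 6.626 × 10⁻³⁴ / 8.663 × 10⁻²² = 7.65 × 10⁻¹³ m = 765 fm.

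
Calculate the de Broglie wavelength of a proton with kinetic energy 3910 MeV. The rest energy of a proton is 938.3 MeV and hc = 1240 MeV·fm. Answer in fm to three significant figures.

Total energy E = KE + m₀c² = 3910 + 938.3 = 4848.3 MeV.
(pc)² = E² − (m₀c²)² = (4848.3)² − (938.3)² = 2.263 × 10⁷ MeV², so pc = 4757 MeV.
λ = hc/(pc) = 1240 MeV·fm / 4757 MeV = 0.261 fm.

λ = 0.261 fm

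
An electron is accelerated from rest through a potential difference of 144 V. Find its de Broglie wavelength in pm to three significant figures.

KE = eV = 1.602 × 10⁻¹⁹ × 144.0 = 2.307 × 10⁻¹⁷ J.
p = √(2mKE) = √(2 × 9.109 × 10⁻³¹ × 2.307 × 10⁻¹⁷) = 6.483 × 10⁻²⁴ kg·m/s.
λ = h/p = 6.626 × 10⁻³⁴ / 6.483 × 10⁻²⁴ = 1.02 × 10⁻¹⁰ m = 102 pm.

λ = 102 pm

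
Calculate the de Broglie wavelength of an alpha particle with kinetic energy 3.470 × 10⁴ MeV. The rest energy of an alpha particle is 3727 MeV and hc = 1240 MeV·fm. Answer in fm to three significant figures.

Total energy E = KE + m₀c² = 3.470 × 10⁴ + 3727 = 38427 MeV.
(pc)² = E² − (m₀c²)² = (38427)² − (3727)² = 1.463 × 10⁹ MeV², so pc = 3.825 × 10⁴ MeV.
λ = hc/(pc) = 1240 MeV·fm / 3.825 × 10⁴ MeV = 0.0324 fm.

λ = 0.0324 fm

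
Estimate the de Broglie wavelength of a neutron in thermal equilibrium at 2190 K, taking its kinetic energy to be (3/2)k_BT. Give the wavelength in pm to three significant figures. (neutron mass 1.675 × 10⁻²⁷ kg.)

KE = (3/2)k_BT = 1.5 × 1.381 × 10⁻²³ × 2190 = 4.537 × 10⁻²⁰ J.
p = √(2mKE) = √(2 × 1.675 × 10⁻²⁷ × 4.537 × 10⁻²⁰) = 1.233 × 10⁻²³ kg·m/s.
λ = h/p = 5.37 × 10⁻¹¹ m = 53.7 pm.

λ = 53.7 pm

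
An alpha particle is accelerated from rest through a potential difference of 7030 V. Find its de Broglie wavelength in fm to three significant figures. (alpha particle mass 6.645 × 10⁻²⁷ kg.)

λ = 121 fm

KE = 2eV = 2 × 1.602 × 10⁻¹⁹ × 7030 = 2.252 × 10⁻¹⁵ J.
p = √(2mKE) = √(2 × 6.645 × 10⁻²⁷ × 2.252 × 10⁻¹⁵) = 5.471 × 10⁻²¹ kg·m/s.
λ = h/p = 6.626 × 10⁻³⁴ / 5.471 × 10⁻²¹ = 1.21 × 10⁻¹³ m = 121 fm.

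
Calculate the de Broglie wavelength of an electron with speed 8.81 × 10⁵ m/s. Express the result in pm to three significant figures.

p = mv = 9.109 × 10⁻³¹ × 8.81 × 10⁵ = 8.025 × 10⁻²⁵ kg·m/s.
λ = h/p = 6.626 × 10⁻³⁴ / 8.025 × 10⁻²⁵ = 8.26 × 10⁻¹⁰ m = 826 pm.

λ = 826 pm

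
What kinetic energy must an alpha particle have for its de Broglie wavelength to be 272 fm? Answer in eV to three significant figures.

KE = 2790 eV

p = h/λ = 6.626 × 10⁻³⁴ / 2.720 × 10⁻¹³ = 2.436 × 10⁻²¹ kg·m/s.
KE = p²/(2m) = (2.436 × 10⁻²¹)² / (2 × 6.645 × 10⁻²⁷) = 4.465 × 10⁻¹⁶ J = 2790 eV.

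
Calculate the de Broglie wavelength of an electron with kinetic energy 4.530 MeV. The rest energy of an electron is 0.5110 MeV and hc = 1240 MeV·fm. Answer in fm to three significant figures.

λ = 247 fm

Total energy E = KE + m₀c² = 4.530 + 0.5110 = 5.0410 MeV.
(pc)² = E² − (m₀c²)² = (5.0410)² − (0.5110)² = 25.15 MeV², so pc = 5.015 MeV.
λ = hc/(pc) = 1240 MeV·fm / 5.015 MeV = 247 fm.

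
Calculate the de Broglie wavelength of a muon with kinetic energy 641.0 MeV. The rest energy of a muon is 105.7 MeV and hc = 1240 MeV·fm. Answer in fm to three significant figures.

λ = 1.68 fm

Total energy E = KE + m₀c² = 641.0 + 105.7 = 746.7 MeV.
(pc)² = E² − (m₀c²)² = (746.7)² − (105.7)² = 5.464 × 10⁵ MeV², so pc = 739.2 MeV.
λ = hc/(pc) = 1240 MeV·fm / 739.2 MeV = 1.68 fm.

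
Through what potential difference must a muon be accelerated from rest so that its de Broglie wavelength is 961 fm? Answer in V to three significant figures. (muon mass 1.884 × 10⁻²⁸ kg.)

V = 7880 V

p = h/λ = 6.626 × 10⁻³⁴ / 9.610 × 10⁻¹³ = 6.895 × 10⁻²² kg·m/s.
KE = p²/(2m) = 1.262 × 10⁻¹⁵ J.
V = KE/e = 1.262 × 10⁻¹⁵ / (1.602 × 10⁻¹⁹) = 7880 V.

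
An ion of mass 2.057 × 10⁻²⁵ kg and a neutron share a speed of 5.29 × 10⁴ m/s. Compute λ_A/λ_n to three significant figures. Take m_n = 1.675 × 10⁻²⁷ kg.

At fixed v, p = mv so λ = h/(mv) ∝ 1/m.
λ_A/λ_n = m_n/m_A = 1.675 × 10⁻²⁷/2.057 × 10⁻²⁵ = 8.14 × 10⁻³.

λ_A/λ_n = 8.14 × 10⁻³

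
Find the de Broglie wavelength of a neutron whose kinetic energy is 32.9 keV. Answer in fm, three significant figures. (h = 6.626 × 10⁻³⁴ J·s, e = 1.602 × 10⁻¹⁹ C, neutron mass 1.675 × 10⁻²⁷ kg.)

KE = 32.9 keV = 5.271 × 10⁻¹⁵ J.
p = √(2mKE) = √(2 × 1.675 × 10⁻²⁷ × 5.271 × 10⁻¹⁵) = 4.202 × 10⁻²¹ kg·m/s.
λ = h/p = 6.626 × 10⁻³⁴ / 4.202 × 10⁻²¹ = 1.58 × 10⁻¹³ m = 158 fm.

λ = 158 fm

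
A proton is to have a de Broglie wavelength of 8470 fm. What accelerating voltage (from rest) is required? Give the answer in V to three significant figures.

V = 11.4 V

p = h/λ = 6.626 × 10⁻³⁴ / 8.470 × 10⁻¹² = 7.823 × 10⁻²³ kg·m/s.
KE = p²/(2m) = 1.829 × 10⁻¹⁸ J.
V = KE/e = 1.829 × 10⁻¹⁸ / (1.602 × 10⁻¹⁹) = 11.4 V.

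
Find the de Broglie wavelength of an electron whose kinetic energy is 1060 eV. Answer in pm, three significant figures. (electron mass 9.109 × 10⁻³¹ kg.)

KE = 1060 eV = 1.698 × 10⁻¹⁶ J.
p = √(2mKE) = √(2 × 9.109 × 10⁻³¹ × 1.698 × 10⁻¹⁶) = 1.759 × 10⁻²³ kg·m/s.
λ = h/p = 6.626 × 10⁻³⁴ / 1.759 × 10⁻²³ = 3.77 × 10⁻¹¹ m = 37.7 pm.

λ = 37.7 pm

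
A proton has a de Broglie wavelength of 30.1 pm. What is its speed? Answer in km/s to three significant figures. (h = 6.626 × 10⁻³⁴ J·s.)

v = 13.2 km/s

p = h/λ = 6.626 × 10⁻³⁴ / 3.010 × 10⁻¹¹ = 2.201 × 10⁻²³ kg·m/s.
v = p/m = 2.201 × 10⁻²³ / 1.673 × 10⁻²⁷ = 1.32 × 10⁴ m/s = 13.2 km/s.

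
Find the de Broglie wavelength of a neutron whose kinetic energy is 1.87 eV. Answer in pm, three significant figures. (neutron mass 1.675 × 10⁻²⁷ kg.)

KE = 1.87 eV = 2.996 × 10⁻¹⁹ J.
p = √(2mKE) = √(2 × 1.675 × 10⁻²⁷ × 2.996 × 10⁻¹⁹) = 3.168 × 10⁻²³ kg·m/s.
λ = h/p = 6.626 × 10⁻³⁴ / 3.168 × 10⁻²³ = 2.09 × 10⁻¹¹ m = 20.9 pm.

λ = 20.9 pm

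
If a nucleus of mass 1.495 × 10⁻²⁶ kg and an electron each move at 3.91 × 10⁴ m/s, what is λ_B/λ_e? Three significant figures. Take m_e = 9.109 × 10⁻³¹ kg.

At fixed v, p = mv so λ = h/(mv) ∝ 1/m.
λ_B/λ_e = m_e/m_B = 9.109 × 10⁻³¹/1.495 × 10⁻²⁶ = 6.09 × 10⁻⁵.

λ_B/λ_e = 6.09 × 10⁻⁵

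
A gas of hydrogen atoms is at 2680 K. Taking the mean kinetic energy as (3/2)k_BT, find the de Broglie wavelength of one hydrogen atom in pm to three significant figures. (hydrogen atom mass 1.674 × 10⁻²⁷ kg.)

KE = (3/2)k_BT = 1.5 × 1.381 × 10⁻²³ × 2680 = 5.552 × 10⁻²⁰ J.
p = √(2mKE) = √(2 × 1.674 × 10⁻²⁷ × 5.552 × 10⁻²⁰) = 1.363 × 10⁻²³ kg·m/s.
λ = h/p = 4.86 × 10⁻¹¹ m = 48.6 pm.

λ = 48.6 pm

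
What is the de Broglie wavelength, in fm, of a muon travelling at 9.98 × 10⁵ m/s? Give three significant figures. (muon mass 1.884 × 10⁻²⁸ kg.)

λ = 3520 fm

p = mv = 1.884 × 10⁻²⁸ × 9.98 × 10⁵ = 1.880 × 10⁻²² kg·m/s.
λ = h/p = 6.626 × 10⁻³⁴ / 1.880 × 10⁻²² = 3.52 × 10⁻¹² m = 3520 fm.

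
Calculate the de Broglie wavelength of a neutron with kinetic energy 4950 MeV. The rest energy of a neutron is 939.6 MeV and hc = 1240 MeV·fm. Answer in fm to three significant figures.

Total energy E = KE + m₀c² = 4950 + 939.6 = 5889.6 MeV.
(pc)² = E² − (m₀c²)² = (5889.6)² − (939.6)² = 3.380 × 10⁷ MeV², so pc = 5814 MeV.
λ = hc/(pc) = 1240 MeV·fm / 5814 MeV = 0.213 fm.

λ = 0.213 fm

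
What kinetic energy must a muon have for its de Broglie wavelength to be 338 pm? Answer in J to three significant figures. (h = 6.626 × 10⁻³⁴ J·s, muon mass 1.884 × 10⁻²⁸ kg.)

KE = 1.02 × 10⁻²⁰ J

p = h/λ = 6.626 × 10⁻³⁴ / 3.380 × 10⁻¹⁰ = 1.960 × 10⁻²⁴ kg·m/s.
KE = p²/(2m) = (1.960 × 10⁻²⁴)² / (2 × 1.884 × 10⁻²⁸) = 1.020 × 10⁻²⁰ J = 1.02 × 10⁻²⁰ J.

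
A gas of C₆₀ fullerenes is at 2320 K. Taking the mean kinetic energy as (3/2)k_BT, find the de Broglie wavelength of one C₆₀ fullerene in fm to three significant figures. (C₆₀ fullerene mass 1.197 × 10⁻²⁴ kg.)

λ = 1950 fm

KE = (3/2)k_BT = 1.5 × 1.381 × 10⁻²³ × 2320 = 4.806 × 10⁻²⁰ J.
p = √(2mKE) = √(2 × 1.197 × 10⁻²⁴ × 4.806 × 10⁻²⁰) = 3.392 × 10⁻²² kg·m/s.
λ = h/p = 1.95 × 10⁻¹² m = 1950 fm.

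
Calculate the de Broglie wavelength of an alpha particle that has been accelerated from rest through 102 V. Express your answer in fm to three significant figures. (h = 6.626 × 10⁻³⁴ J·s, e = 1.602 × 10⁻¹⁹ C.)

KE = 2eV = 2 × 1.602 × 10⁻¹⁹ × 102.0 = 3.268 × 10⁻¹⁷ J.
p = √(2mKE) = √(2 × 6.645 × 10⁻²⁷ × 3.268 × 10⁻¹⁷) = 6.590 × 10⁻²² kg·m/s.
λ = h/p = 6.626 × 10⁻³⁴ / 6.590 × 10⁻²² = 1.01 × 10⁻¹² m = 1010 fm.

λ = 1010 fm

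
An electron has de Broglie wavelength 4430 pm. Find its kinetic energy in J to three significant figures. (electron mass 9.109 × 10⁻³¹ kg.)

KE = 1.23 × 10⁻²⁰ J

p = h/λ = 6.626 × 10⁻³⁴ / 4.430 × 10⁻⁹ = 1.496 × 10⁻²⁵ kg·m/s.
KE = p²/(2m) = (1.496 × 10⁻²⁵)² / (2 × 9.109 × 10⁻³¹) = 1.228 × 10⁻²⁰ J = 1.23 × 10⁻²⁰ J.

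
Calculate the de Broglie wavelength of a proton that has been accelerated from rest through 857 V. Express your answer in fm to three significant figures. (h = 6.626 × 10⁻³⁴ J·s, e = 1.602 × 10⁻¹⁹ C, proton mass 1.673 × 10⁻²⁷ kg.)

λ = 978 fm

KE = eV = 1.602 × 10⁻¹⁹ × 857.0 = 1.373 × 10⁻¹⁶ J.
p = √(2mKE) = √(2 × 1.673 × 10⁻²⁷ × 1.373 × 10⁻¹⁶) = 6.778 × 10⁻²² kg·m/s.
λ = h/p = 6.626 × 10⁻³⁴ / 6.778 × 10⁻²² = 9.78 × 10⁻¹³ m = 978 fm.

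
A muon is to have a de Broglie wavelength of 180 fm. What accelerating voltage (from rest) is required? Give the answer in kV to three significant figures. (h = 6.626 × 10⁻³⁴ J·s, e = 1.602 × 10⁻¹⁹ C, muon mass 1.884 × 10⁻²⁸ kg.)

p = h/λ = 6.626 × 10⁻³⁴ / 1.800 × 10⁻¹³ = 3.681 × 10⁻²¹ kg·m/s.
KE = p²/(2m) = 3.596 × 10⁻¹⁴ J.
V = KE/e = 3.596 × 10⁻¹⁴ / (1.602 × 10⁻¹⁹) = 224 kV.

V = 224 kV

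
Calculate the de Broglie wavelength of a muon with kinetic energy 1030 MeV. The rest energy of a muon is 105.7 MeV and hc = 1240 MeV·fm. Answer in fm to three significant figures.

λ = 1.10 fm

Total energy E = KE + m₀c² = 1030 + 105.7 = 1135.7 MeV.
(pc)² = E² − (m₀c²)² = (1135.7)² − (105.7)² = 1.279 × 10⁶ MeV², so pc = 1131 MeV.
λ = hc/(pc) = 1240 MeV·fm / 1131 MeV = 1.10 fm.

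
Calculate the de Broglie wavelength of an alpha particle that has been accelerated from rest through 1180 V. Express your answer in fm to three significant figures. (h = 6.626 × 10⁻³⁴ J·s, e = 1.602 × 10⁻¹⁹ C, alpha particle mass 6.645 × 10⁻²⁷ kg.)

λ = 296 fm

KE = 2eV = 2 × 1.602 × 10⁻¹⁹ × 1180 = 3.781 × 10⁻¹⁶ J.
p = √(2mKE) = √(2 × 6.645 × 10⁻²⁷ × 3.781 × 10⁻¹⁶) = 2.242 × 10⁻²¹ kg·m/s.
λ = h/p = 6.626 × 10⁻³⁴ / 2.242 × 10⁻²¹ = 2.96 × 10⁻¹³ m = 296 fm.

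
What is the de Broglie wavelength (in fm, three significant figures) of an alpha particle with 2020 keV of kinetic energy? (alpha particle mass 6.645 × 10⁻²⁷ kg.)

λ = 10.1 fm

KE = 2020 keV = 3.236 × 10⁻¹³ J.
p = √(2mKE) = √(2 × 6.645 × 10⁻²⁷ × 3.236 × 10⁻¹³) = 6.558 × 10⁻²⁰ kg·m/s.
λ = h/p = 6.626 × 10⁻³⁴ / 6.558 × 10⁻²⁰ = 1.01 × 10⁻¹⁴ m = 10.1 fm.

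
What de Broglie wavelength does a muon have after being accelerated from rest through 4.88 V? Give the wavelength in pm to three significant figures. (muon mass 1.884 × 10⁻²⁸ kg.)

λ = 38.6 pm

KE = eV = 1.602 × 10⁻¹⁹ × 4.880 = 7.818 × 10⁻¹⁹ J.
p = √(2mKE) = √(2 × 1.884 × 10⁻²⁸ × 7.818 × 10⁻¹⁹) = 1.716 × 10⁻²³ kg·m/s.
λ = h/p = 6.626 × 10⁻³⁴ / 1.716 × 10⁻²³ = 3.86 × 10⁻¹¹ m = 38.6 pm.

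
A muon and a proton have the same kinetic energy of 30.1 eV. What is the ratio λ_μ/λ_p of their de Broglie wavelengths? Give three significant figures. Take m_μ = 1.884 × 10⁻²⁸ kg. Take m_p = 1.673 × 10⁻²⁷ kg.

At fixed KE, p = √(2mKE) so λ = h/p ∝ 1/√m.
λ_μ/λ_p = √(m_p/m_μ) = √(1.673 × 10⁻²⁷/1.884 × 10⁻²⁸) = √(8.880) = 2.98.

λ_μ/λ_p = 2.98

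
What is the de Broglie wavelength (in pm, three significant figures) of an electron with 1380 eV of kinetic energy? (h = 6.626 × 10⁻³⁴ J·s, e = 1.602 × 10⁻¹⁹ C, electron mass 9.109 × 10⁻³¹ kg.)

KE = 1380 eV = 2.211 × 10⁻¹⁶ J.
p = √(2mKE) = √(2 × 9.109 × 10⁻³¹ × 2.211 × 10⁻¹⁶) = 2.007 × 10⁻²³ kg·m/s.
λ = h/p = 6.626 × 10⁻³⁴ / 2.007 × 10⁻²³ = 3.30 × 10⁻¹¹ m = 33.0 pm.

λ = 33.0 pm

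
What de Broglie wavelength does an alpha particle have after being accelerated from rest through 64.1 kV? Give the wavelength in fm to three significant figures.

λ = 40.1 fm

KE = 2eV = 2 × 1.602 × 10⁻¹⁹ × 6.410 × 10⁴ = 2.054 × 10⁻¹⁴ J.
p = √(2mKE) = √(2 × 6.645 × 10⁻²⁷ × 2.054 × 10⁻¹⁴) = 1.652 × 10⁻²⁰ kg·m/s.
λ = h/p = 6.626 × 10⁻³⁴ / 1.652 × 10⁻²⁰ = 4.01 × 10⁻¹⁴ m = 40.1 fm.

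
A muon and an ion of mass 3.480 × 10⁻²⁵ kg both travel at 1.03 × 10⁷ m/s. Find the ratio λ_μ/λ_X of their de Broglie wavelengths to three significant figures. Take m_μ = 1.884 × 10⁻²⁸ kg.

At fixed v, p = mv so λ = h/(mv) ∝ 1/m.
λ_μ/λ_X = m_X/m_μ = 3.480 × 10⁻²⁵/1.884 × 10⁻²⁸ = 1850.

λ_μ/λ_X = 1850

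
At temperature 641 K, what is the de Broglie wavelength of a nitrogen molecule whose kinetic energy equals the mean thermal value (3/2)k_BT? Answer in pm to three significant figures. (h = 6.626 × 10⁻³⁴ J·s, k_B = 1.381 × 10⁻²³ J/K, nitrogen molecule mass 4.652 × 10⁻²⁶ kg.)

λ = 18.9 pm

KE = (3/2)k_BT = 1.5 × 1.381 × 10⁻²³ × 641 = 1.328 × 10⁻²⁰ J.
p = √(2mKE) = √(2 × 4.652 × 10⁻²⁶ × 1.328 × 10⁻²⁰) = 3.515 × 10⁻²³ kg·m/s.
λ = h/p = 1.89 × 10⁻¹¹ m = 18.9 pm.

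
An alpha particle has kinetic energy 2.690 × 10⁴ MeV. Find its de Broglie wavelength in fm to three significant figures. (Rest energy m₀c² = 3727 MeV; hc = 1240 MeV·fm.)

λ = 0.0408 fm

Total energy E = KE + m₀c² = 2.690 × 10⁴ + 3727 = 30627 MeV.
(pc)² = E² − (m₀c²)² = (30627)² − (3727)² = 9.241 × 10⁸ MeV², so pc = 3.040 × 10⁴ MeV.
λ = hc/(pc) = 1240 MeV·fm / 3.040 × 10⁴ MeV = 0.0408 fm.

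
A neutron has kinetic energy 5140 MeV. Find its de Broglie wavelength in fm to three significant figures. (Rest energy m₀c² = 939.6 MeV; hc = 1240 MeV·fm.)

λ = 0.206 fm

Total energy E = KE + m₀c² = 5140 + 939.6 = 6079.6 MeV.
(pc)² = E² − (m₀c²)² = (6079.6)² − (939.6)² = 3.608 × 10⁷ MeV², so pc = 6007 MeV.
λ = hc/(pc) = 1240 MeV·fm / 6007 MeV = 0.206 fm.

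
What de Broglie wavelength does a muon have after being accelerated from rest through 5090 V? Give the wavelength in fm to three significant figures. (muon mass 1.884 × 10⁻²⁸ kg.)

KE = eV = 1.602 × 10⁻¹⁹ × 5090 = 8.154 × 10⁻¹⁶ J.
p = √(2mKE) = √(2 × 1.884 × 10⁻²⁸ × 8.154 × 10⁻¹⁶) = 5.543 × 10⁻²² kg·m/s.
λ = h/p = 6.626 × 10⁻³⁴ / 5.543 × 10⁻²² = 1.20 × 10⁻¹² m = 1200 fm.

λ = 1200 fm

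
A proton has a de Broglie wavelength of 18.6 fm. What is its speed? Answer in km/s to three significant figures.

p = h/λ = 6.626 × 10⁻³⁴ / 1.860 × 10⁻¹⁴ = 3.562 × 10⁻²⁰ kg·m/s.
v = p/m = 3.562 × 10⁻²⁰ / 1.673 × 10⁻²⁷ = 2.13 × 10⁷ m/s = 2.13 × 10⁴ km/s.

v = 2.13 × 10⁴ km/s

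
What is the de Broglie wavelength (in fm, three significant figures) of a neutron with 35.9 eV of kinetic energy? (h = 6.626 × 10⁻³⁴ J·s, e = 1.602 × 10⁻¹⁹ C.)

KE = 35.9 eV = 5.751 × 10⁻¹⁸ J.
p = √(2mKE) = √(2 × 1.675 × 10⁻²⁷ × 5.751 × 10⁻¹⁸) = 1.388 × 10⁻²² kg·m/s.
λ = h/p = 6.626 × 10⁻³⁴ / 1.388 × 10⁻²² = 4.77 × 10⁻¹² m = 4770 fm.

λ = 4770 fm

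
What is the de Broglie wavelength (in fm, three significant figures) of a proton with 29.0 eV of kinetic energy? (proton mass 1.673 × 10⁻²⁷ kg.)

λ = 5310 fm

KE = 29.0 eV = 4.646 × 10⁻¹⁸ J.
p = √(2mKE) = √(2 × 1.673 × 10⁻²⁷ × 4.646 × 10⁻¹⁸) = 1.247 × 10⁻²² kg·m/s.
λ = h/p = 6.626 × 10⁻³⁴ / 1.247 × 10⁻²² = 5.31 × 10⁻¹² m = 5310 fm.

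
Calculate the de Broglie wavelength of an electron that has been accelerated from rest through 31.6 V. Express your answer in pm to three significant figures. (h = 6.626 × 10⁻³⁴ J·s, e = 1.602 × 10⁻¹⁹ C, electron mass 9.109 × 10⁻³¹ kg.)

λ = 218 pm

KE = eV = 1.602 × 10⁻¹⁹ × 31.60 = 5.062 × 10⁻¹⁸ J.
p = √(2mKE) = √(2 × 9.109 × 10⁻³¹ × 5.062 × 10⁻¹⁸) = 3.037 × 10⁻²⁴ kg·m/s.
λ = h/p = 6.626 × 10⁻³⁴ / 3.037 × 10⁻²⁴ = 2.18 × 10⁻¹⁰ m = 218 pm.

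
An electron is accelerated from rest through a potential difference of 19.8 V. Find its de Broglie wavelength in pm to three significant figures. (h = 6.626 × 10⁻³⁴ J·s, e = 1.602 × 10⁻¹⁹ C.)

KE = eV = 1.602 × 10⁻¹⁹ × 19.80 = 3.172 × 10⁻¹⁸ J.
p = √(2mKE) = √(2 × 9.109 × 10⁻³¹ × 3.172 × 10⁻¹⁸) = 2.404 × 10⁻²⁴ kg·m/s.
λ = h/p = 6.626 × 10⁻³⁴ / 2.404 × 10⁻²⁴ = 2.76 × 10⁻¹⁰ m = 276 pm.

λ = 276 pm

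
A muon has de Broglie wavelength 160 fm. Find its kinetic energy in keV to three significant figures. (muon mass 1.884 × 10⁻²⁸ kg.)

KE = 284 keV

p = h/λ = 6.626 × 10⁻³⁴ / 1.600 × 10⁻¹³ = 4.141 × 10⁻²¹ kg·m/s.
KE = p²/(2m) = (4.141 × 10⁻²¹)² / (2 × 1.884 × 10⁻²⁸) = 4.551 × 10⁻¹⁴ J = 284 keV.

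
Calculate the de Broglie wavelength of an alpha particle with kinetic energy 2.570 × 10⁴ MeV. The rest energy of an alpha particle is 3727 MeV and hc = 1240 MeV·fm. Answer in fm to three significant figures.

Total energy E = KE + m₀c² = 2.570 × 10⁴ + 3727 = 29427 MeV.
(pc)² = E² − (m₀c²)² = (29427)² − (3727)² = 8.521 × 10⁸ MeV², so pc = 2.919 × 10⁴ MeV.
λ = hc/(pc) = 1240 MeV·fm / 2.919 × 10⁴ MeV = 0.0425 fm.

λ = 0.0425 fm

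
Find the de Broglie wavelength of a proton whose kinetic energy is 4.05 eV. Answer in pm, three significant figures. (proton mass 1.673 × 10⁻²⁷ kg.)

KE = 4.05 eV = 6.488 × 10⁻¹⁹ J.
p = √(2mKE) = √(2 × 1.673 × 10⁻²⁷ × 6.488 × 10⁻¹⁹) = 4.659 × 10⁻²³ kg·m/s.
λ = h/p = 6.626 × 10⁻³⁴ / 4.659 × 10⁻²³ = 1.42 × 10⁻¹¹ m = 14.2 pm.

λ = 14.2 pm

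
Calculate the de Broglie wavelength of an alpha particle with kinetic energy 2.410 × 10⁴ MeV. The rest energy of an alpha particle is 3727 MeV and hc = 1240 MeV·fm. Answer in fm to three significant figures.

λ = 0.0450 fm

Total energy E = KE + m₀c² = 2.410 × 10⁴ + 3727 = 27827 MeV.
(pc)² = E² − (m₀c²)² = (27827)² − (3727)² = 7.605 × 10⁸ MeV², so pc = 2.758 × 10⁴ MeV.
λ = hc/(pc) = 1240 MeV·fm / 2.758 × 10⁴ MeV = 0.0450 fm.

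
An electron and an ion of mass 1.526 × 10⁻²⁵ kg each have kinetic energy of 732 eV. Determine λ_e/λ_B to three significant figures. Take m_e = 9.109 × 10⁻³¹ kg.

λ_e/λ_B = 409

At fixed KE, p = √(2mKE) so λ = h/p ∝ 1/√m.
λ_e/λ_B = √(m_B/m_e) = √(1.526 × 10⁻²⁵/9.109 × 10⁻³¹) = √(1.675 × 10⁵) = 409.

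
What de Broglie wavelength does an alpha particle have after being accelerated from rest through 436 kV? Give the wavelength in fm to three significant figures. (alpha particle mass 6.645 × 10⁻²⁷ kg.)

KE = 2eV = 2 × 1.602 × 10⁻¹⁹ × 4.360 × 10⁵ = 1.397 × 10⁻¹³ J.
p = √(2mKE) = √(2 × 6.645 × 10⁻²⁷ × 1.397 × 10⁻¹³) = 4.309 × 10⁻²⁰ kg·m/s.
λ = h/p = 6.626 × 10⁻³⁴ / 4.309 × 10⁻²⁰ = 1.54 × 10⁻¹⁴ m = 15.4 fm.

λ = 15.4 fm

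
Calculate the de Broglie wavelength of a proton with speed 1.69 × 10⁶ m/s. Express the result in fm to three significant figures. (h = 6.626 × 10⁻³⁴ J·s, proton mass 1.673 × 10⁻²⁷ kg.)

λ = 234 fm

p = mv = 1.673 × 10⁻²⁷ × 1.69 × 10⁶ = 2.827 × 10⁻²¹ kg·m/s.
λ = h/p = 6.626 × 10⁻³⁴ / 2.827 × 10⁻²¹ = 2.34 × 10⁻¹³ m = 234 fm.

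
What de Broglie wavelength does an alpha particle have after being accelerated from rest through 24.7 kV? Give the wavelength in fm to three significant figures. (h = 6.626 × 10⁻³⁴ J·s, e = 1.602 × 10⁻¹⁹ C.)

λ = 64.6 fm

KE = 2eV = 2 × 1.602 × 10⁻¹⁹ × 2.470 × 10⁴ = 7.914 × 10⁻¹⁵ J.
p = √(2mKE) = √(2 × 6.645 × 10⁻²⁷ × 7.914 × 10⁻¹⁵) = 1.026 × 10⁻²⁰ kg·m/s.
λ = h/p = 6.626 × 10⁻³⁴ / 1.026 × 10⁻²⁰ = 6.46 × 10⁻¹⁴ m = 64.6 fm.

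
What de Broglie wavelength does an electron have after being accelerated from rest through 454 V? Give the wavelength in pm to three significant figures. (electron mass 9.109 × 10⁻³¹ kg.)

KE = eV = 1.602 × 10⁻¹⁹ × 454.0 = 7.273 × 10⁻¹⁷ J.
p = √(2mKE) = √(2 × 9.109 × 10⁻³¹ × 7.273 × 10⁻¹⁷) = 1.151 × 10⁻²³ kg·m/s.
λ = h/p = 6.626 × 10⁻³⁴ / 1.151 × 10⁻²³ = 5.76 × 10⁻¹¹ m = 57.6 pm.

λ = 57.6 pm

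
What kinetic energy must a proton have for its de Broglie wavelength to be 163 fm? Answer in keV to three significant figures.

p = h/λ = 6.626 × 10⁻³⁴ / 1.630 × 10⁻¹³ = 4.065 × 10⁻²¹ kg·m/s.
KE = p²/(2m) = (4.065 × 10⁻²¹)² / (2 × 1.673 × 10⁻²⁷) = 4.939 × 10⁻¹⁵ J = 30.8 keV.

KE = 30.8 keV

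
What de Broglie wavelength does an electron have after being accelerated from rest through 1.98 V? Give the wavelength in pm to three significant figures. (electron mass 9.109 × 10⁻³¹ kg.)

KE = eV = 1.602 × 10⁻¹⁹ × 1.980 = 3.172 × 10⁻¹⁹ J.
p = √(2mKE) = √(2 × 9.109 × 10⁻³¹ × 3.172 × 10⁻¹⁹) = 7.602 × 10⁻²⁵ kg·m/s.
λ = h/p = 6.626 × 10⁻³⁴ / 7.602 × 10⁻²⁵ = 8.72 × 10⁻¹⁰ m = 872 pm.

λ = 872 pm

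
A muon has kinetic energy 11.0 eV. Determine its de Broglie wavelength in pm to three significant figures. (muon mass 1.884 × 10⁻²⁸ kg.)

KE = 11.0 eV = 1.762 × 10⁻¹⁸ J.
p = √(2mKE) = √(2 × 1.884 × 10⁻²⁸ × 1.762 × 10⁻¹⁸) = 2.577 × 10⁻²³ kg·m/s.
λ = h/p = 6.626 × 10⁻³⁴ / 2.577 × 10⁻²³ = 2.57 × 10⁻¹¹ m = 25.7 pm.

λ = 25.7 pm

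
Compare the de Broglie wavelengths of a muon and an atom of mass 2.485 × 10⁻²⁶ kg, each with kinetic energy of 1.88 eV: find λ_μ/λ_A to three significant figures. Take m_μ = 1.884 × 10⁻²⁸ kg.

At fixed KE, p = √(2mKE) so λ = h/p ∝ 1/√m.
λ_μ/λ_A = √(m_A/m_μ) = √(2.485 × 10⁻²⁶/1.884 × 10⁻²⁸) = √(131.9) = 11.5.

λ_μ/λ_A = 11.5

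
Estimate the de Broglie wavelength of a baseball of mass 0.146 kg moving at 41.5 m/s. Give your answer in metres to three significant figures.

λ = 1.09 × 10⁻³⁴ m

p = mv = 0.146 × 41.5 = 6.059 kg·m/s.
λ = h/p = 6.626 × 10⁻³⁴ / 6.059 = 1.09 × 10⁻³⁴ m.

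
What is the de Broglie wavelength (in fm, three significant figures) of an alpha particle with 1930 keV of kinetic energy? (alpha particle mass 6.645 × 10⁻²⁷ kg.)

KE = 1930 keV = 3.092 × 10⁻¹³ J.
p = √(2mKE) = √(2 × 6.645 × 10⁻²⁷ × 3.092 × 10⁻¹³) = 6.410 × 10⁻²⁰ kg·m/s.
λ = h/p = 6.626 × 10⁻³⁴ / 6.410 × 10⁻²⁰ = 1.03 × 10⁻¹⁴ m = 10.3 fm.

λ = 10.3 fm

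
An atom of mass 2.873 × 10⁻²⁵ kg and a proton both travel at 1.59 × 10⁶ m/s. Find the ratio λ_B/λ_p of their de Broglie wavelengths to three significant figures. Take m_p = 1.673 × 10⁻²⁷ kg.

At fixed v, p = mv so λ = h/(mv) ∝ 1/m.
λ_B/λ_p = m_p/m_B = 1.673 × 10⁻²⁷/2.873 × 10⁻²⁵ = 5.82 × 10⁻³.

λ_B/λ_p = 5.82 × 10⁻³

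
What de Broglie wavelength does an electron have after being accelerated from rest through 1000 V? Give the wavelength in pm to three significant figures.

KE = eV = 1.602 × 10⁻¹⁹ × 1000 = 1.602 × 10⁻¹⁶ J.
p = √(2mKE) = √(2 × 9.109 × 10⁻³¹ × 1.602 × 10⁻¹⁶) = 1.708 × 10⁻²³ kg·m/s.
λ = h/p = 6.626 × 10⁻³⁴ / 1.708 × 10⁻²³ = 3.88 × 10⁻¹¹ m = 38.8 pm.

λ = 38.8 pm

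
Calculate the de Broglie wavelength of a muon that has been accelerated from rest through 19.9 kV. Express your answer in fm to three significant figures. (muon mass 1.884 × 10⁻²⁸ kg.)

KE = eV = 1.602 × 10⁻¹⁹ × 1.990 × 10⁴ = 3.188 × 10⁻¹⁵ J.
p = √(2mKE) = √(2 × 1.884 × 10⁻²⁸ × 3.188 × 10⁻¹⁵) = 1.096 × 10⁻²¹ kg·m/s.
λ = h/p = 6.626 × 10⁻³⁴ / 1.096 × 10⁻²¹ = 6.05 × 10⁻¹³ m = 605 fm.

λ = 605 fm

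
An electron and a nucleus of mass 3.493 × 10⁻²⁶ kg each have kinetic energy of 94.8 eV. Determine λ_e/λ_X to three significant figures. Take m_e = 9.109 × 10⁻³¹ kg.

λ_e/λ_X = 196

At fixed KE, p = √(2mKE) so λ = h/p ∝ 1/√m.
λ_e/λ_X = √(m_X/m_e) = √(3.493 × 10⁻²⁶/9.109 × 10⁻³¹) = √(3.835 × 10⁴) = 196.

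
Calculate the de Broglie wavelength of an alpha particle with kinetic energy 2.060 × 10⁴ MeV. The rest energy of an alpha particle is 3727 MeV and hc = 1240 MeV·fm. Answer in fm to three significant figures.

Total energy E = KE + m₀c² = 2.060 × 10⁴ + 3727 = 24327 MeV.
(pc)² = E² − (m₀c²)² = (24327)² − (3727)² = 5.779 × 10⁸ MeV², so pc = 2.404 × 10⁴ MeV.
λ = hc/(pc) = 1240 MeV·fm / 2.404 × 10⁴ MeV = 0.0516 fm.

λ = 0.0516 fm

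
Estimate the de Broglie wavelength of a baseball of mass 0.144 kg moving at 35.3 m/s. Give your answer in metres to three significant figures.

λ = 1.30 × 10⁻³⁴ m

p = mv = 0.144 × 35.3 = 5.083 kg·m/s.
λ = h/p = 6.626 × 10⁻³⁴ / 5.083 = 1.30 × 10⁻³⁴ m.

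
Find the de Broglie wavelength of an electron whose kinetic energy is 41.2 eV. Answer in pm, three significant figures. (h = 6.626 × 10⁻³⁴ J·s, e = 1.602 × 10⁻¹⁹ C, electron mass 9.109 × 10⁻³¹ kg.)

λ = 191 pm

KE = 41.2 eV = 6.600 × 10⁻¹⁸ J.
p = √(2mKE) = √(2 × 9.109 × 10⁻³¹ × 6.600 × 10⁻¹⁸) = 3.468 × 10⁻²⁴ kg·m/s.
λ = h/p = 6.626 × 10⁻³⁴ / 3.468 × 10⁻²⁴ = 1.91 × 10⁻¹⁰ m = 191 pm.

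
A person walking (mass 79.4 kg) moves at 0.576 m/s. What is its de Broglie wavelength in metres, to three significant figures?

p = mv = 79.4 × 0.576 = 4.573 × 10¹ kg·m/s.
λ = h/p = 6.626 × 10⁻³⁴ / 4.573 × 10¹ = 1.45 × 10⁻³⁵ m.

λ = 1.45 × 10⁻³⁵ m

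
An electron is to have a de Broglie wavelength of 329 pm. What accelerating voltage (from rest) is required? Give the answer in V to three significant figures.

V = 13.9 V

p = h/λ = 6.626 × 10⁻³⁴ / 3.290 × 10⁻¹⁰ = 2.014 × 10⁻²⁴ kg·m/s.
KE = p²/(2m) = 2.226 × 10⁻¹⁸ J.
V = KE/e = 2.226 × 10⁻¹⁸ / (1.602 × 10⁻¹⁹) = 13.9 V.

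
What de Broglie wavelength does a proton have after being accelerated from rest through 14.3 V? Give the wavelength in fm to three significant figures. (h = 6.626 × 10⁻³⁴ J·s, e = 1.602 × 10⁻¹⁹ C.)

KE = eV = 1.602 × 10⁻¹⁹ × 14.30 = 2.291 × 10⁻¹⁸ J.
p = √(2mKE) = √(2 × 1.673 × 10⁻²⁷ × 2.291 × 10⁻¹⁸) = 8.755 × 10⁻²³ kg·m/s.
λ = h/p = 6.626 × 10⁻³⁴ / 8.755 × 10⁻²³ = 7.57 × 10⁻¹² m = 7570 fm.

λ = 7570 fm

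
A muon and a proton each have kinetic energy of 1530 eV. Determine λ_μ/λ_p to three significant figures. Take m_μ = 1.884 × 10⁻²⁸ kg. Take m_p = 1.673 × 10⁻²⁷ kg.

At fixed KE, p = √(2mKE) so λ = h/p ∝ 1/√m.
λ_μ/λ_p = √(m_p/m_μ) = √(1.673 × 10⁻²⁷/1.884 × 10⁻²⁸) = √(8.880) = 2.98.

λ_μ/λ_p = 2.98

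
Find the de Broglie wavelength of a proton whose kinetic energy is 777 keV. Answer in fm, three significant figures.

λ = 32.5 fm

KE = 777 keV = 1.245 × 10⁻¹³ J.
p = √(2mKE) = √(2 × 1.673 × 10⁻²⁷ × 1.245 × 10⁻¹³) = 2.041 × 10⁻²⁰ kg·m/s.
λ = h/p = 6.626 × 10⁻³⁴ / 2.041 × 10⁻²⁰ = 3.25 × 10⁻¹⁴ m = 32.5 fm.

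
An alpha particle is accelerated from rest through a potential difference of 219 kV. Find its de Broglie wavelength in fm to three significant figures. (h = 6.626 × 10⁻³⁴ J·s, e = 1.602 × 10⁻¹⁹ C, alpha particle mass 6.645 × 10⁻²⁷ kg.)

KE = 2eV = 2 × 1.602 × 10⁻¹⁹ × 2.190 × 10⁵ = 7.017 × 10⁻¹⁴ J.
p = √(2mKE) = √(2 × 6.645 × 10⁻²⁷ × 7.017 × 10⁻¹⁴) = 3.054 × 10⁻²⁰ kg·m/s.
λ = h/p = 6.626 × 10⁻³⁴ / 3.054 × 10⁻²⁰ = 2.17 × 10⁻¹⁴ m = 21.7 fm.

λ = 21.7 fm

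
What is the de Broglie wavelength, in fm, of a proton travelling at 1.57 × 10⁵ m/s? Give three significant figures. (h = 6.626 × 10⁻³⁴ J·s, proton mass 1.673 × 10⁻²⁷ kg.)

p = mv = 1.673 × 10⁻²⁷ × 1.57 × 10⁵ = 2.627 × 10⁻²² kg·m/s.
λ = h/p = 6.626 × 10⁻³⁴ / 2.627 × 10⁻²² = 2.52 × 10⁻¹² m = 2520 fm.

λ = 2520 fm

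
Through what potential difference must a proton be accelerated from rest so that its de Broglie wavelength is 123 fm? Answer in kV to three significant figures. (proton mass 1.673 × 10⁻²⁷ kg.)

V = 54.1 kV

p = h/λ = 6.626 × 10⁻³⁴ / 1.230 × 10⁻¹³ = 5.387 × 10⁻²¹ kg·m/s.
KE = p²/(2m) = 8.673 × 10⁻¹⁵ J.
V = KE/e = 8.673 × 10⁻¹⁵ / (1.602 × 10⁻¹⁹) = 54.1 kV.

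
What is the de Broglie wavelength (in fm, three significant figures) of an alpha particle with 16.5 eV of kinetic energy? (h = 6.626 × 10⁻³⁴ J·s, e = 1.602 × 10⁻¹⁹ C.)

KE = 16.5 eV = 2.643 × 10⁻¹⁸ J.
p = √(2mKE) = √(2 × 6.645 × 10⁻²⁷ × 2.643 × 10⁻¹⁸) = 1.874 × 10⁻²² kg·m/s.
λ = h/p = 6.626 × 10⁻³⁴ / 1.874 × 10⁻²² = 3.54 × 10⁻¹² m = 3540 fm.

λ = 3540 fm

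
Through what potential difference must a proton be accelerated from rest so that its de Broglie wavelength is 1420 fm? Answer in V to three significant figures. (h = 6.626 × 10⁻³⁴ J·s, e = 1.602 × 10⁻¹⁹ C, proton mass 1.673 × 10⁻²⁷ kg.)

p = h/λ = 6.626 × 10⁻³⁴ / 1.420 × 10⁻¹² = 4.666 × 10⁻²² kg·m/s.
KE = p²/(2m) = 6.507 × 10⁻¹⁷ J.
V = KE/e = 6.507 × 10⁻¹⁷ / (1.602 × 10⁻¹⁹) = 406 V.

V = 406 V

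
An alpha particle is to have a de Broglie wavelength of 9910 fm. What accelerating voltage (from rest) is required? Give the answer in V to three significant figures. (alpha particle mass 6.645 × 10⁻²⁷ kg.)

V = 1.05 V

p = h/λ = 6.626 × 10⁻³⁴ / 9.910 × 10⁻¹² = 6.686 × 10⁻²³ kg·m/s.
KE = p²/(2m) = 3.364 × 10⁻¹⁹ J.
V = KE/2e = 3.364 × 10⁻¹⁹ / (2 × 1.602 × 10⁻¹⁹) = 1.05 V.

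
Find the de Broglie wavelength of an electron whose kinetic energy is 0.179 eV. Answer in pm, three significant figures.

λ = 2900 pm

KE = 0.179 eV = 2.868 × 10⁻²⁰ J.
p = √(2mKE) = √(2 × 9.109 × 10⁻³¹ × 2.868 × 10⁻²⁰) = 2.286 × 10⁻²⁵ kg·m/s.
λ = h/p = 6.626 × 10⁻³⁴ / 2.286 × 10⁻²⁵ = 2.90 × 10⁻⁹ m = 2900 pm.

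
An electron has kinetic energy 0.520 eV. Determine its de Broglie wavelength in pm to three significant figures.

KE = 0.520 eV = 8.330 × 10⁻²⁰ J.
p = √(2mKE) = √(2 × 9.109 × 10⁻³¹ × 8.330 × 10⁻²⁰) = 3.896 × 10⁻²⁵ kg·m/s.
λ = h/p = 6.626 × 10⁻³⁴ / 3.896 × 10⁻²⁵ = 1.70 × 10⁻⁹ m = 1700 pm.

λ = 1700 pm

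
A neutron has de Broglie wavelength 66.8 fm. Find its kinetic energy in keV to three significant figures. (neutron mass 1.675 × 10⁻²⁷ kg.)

p = h/λ = 6.626 × 10⁻³⁴ / 6.680 × 10⁻¹⁴ = 9.919 × 10⁻²¹ kg·m/s.
KE = p²/(2m) = (9.919 × 10⁻²¹)² / (2 × 1.675 × 10⁻²⁷) = 2.937 × 10⁻¹⁴ J = 183 keV.

KE = 183 keV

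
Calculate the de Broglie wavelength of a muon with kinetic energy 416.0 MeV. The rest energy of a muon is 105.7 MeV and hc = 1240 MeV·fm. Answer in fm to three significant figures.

λ = 2.43 fm

Total energy E = KE + m₀c² = 416.0 + 105.7 = 521.7 MeV.
(pc)² = E² − (m₀c²)² = (521.7)² − (105.7)² = 2.610 × 10⁵ MeV², so pc = 510.9 MeV.
λ = hc/(pc) = 1240 MeV·fm / 510.9 MeV = 2.43 fm.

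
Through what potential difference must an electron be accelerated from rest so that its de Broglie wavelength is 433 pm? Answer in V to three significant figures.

V = 8.02 V

p = h/λ = 6.626 × 10⁻³⁴ / 4.330 × 10⁻¹⁰ = 1.530 × 10⁻²⁴ kg·m/s.
KE = p²/(2m) = 1.285 × 10⁻¹⁸ J.
V = KE/e = 1.285 × 10⁻¹⁸ / (1.602 × 10⁻¹⁹) = 8.02 V.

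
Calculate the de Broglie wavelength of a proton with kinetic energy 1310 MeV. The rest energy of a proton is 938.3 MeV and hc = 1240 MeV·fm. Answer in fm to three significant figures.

λ = 0.607 fm

Total energy E = KE + m₀c² = 1310 + 938.3 = 2248.3 MeV.
(pc)² = E² − (m₀c²)² = (2248.3)² − (938.3)² = 4.174 × 10⁶ MeV², so pc = 2043 MeV.
λ = hc/(pc) = 1240 MeV·fm / 2043 MeV = 0.607 fm.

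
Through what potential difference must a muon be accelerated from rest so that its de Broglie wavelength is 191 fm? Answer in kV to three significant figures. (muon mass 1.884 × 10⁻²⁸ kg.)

p = h/λ = 6.626 × 10⁻³⁴ / 1.910 × 10⁻¹³ = 3.469 × 10⁻²¹ kg·m/s.
KE = p²/(2m) = 3.194 × 10⁻¹⁴ J.
V = KE/e = 3.194 × 10⁻¹⁴ / (1.602 × 10⁻¹⁹) = 199 kV.

V = 199 kV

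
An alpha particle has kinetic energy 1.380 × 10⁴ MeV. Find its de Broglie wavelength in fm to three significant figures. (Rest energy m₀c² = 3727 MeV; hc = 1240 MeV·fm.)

Total energy E = KE + m₀c² = 1.380 × 10⁴ + 3727 = 17527 MeV.
(pc)² = E² − (m₀c²)² = (17527)² − (3727)² = 2.933 × 10⁸ MeV², so pc = 1.713 × 10⁴ MeV.
λ = hc/(pc) = 1240 MeV·fm / 1.713 × 10⁴ MeV = 0.0724 fm.

λ = 0.0724 fm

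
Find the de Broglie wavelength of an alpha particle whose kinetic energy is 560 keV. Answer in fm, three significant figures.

KE = 560 keV = 8.971 × 10⁻¹⁴ J.
p = √(2mKE) = √(2 × 6.645 × 10⁻²⁷ × 8.971 × 10⁻¹⁴) = 3.453 × 10⁻²⁰ kg·m/s.
λ = h/p = 6.626 × 10⁻³⁴ / 3.453 × 10⁻²⁰ = 1.92 × 10⁻¹⁴ m = 19.2 fm.

λ = 19.2 fm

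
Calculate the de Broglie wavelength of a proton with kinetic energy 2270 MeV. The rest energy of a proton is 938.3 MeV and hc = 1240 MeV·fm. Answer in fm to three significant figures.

Total energy E = KE + m₀c² = 2270 + 938.3 = 3208.3 MeV.
(pc)² = E² − (m₀c²)² = (3208.3)² − (938.3)² = 9.413 × 10⁶ MeV², so pc = 3068 MeV.
λ = hc/(pc) = 1240 MeV·fm / 3068 MeV = 0.404 fm.

λ = 0.404 fm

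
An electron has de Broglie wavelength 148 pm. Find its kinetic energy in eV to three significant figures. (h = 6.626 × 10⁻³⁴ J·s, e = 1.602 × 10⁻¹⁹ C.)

p = h/λ = 6.626 × 10⁻³⁴ / 1.480 × 10⁻¹⁰ = 4.477 × 10⁻²⁴ kg·m/s.
KE = p²/(2m) = (4.477 × 10⁻²⁴)² / (2 × 9.109 × 10⁻³¹) = 1.100 × 10⁻¹⁷ J = 68.7 eV.

KE = 68.7 eV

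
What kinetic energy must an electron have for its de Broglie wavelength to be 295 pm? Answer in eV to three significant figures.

KE = 17.3 eV

p = h/λ = 6.626 × 10⁻³⁴ / 2.950 × 10⁻¹⁰ = 2.246 × 10⁻²⁴ kg·m/s.
KE = p²/(2m) = (2.246 × 10⁻²⁴)² / (2 × 9.109 × 10⁻³¹) = 2.769 × 10⁻¹⁸ J = 17.3 eV.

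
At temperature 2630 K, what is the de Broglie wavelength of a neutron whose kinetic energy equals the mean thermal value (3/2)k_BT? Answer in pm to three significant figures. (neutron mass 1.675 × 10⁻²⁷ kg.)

KE = (3/2)k_BT = 1.5 × 1.381 × 10⁻²³ × 2630 = 5.448 × 10⁻²⁰ J.
p = √(2mKE) = √(2 × 1.675 × 10⁻²⁷ × 5.448 × 10⁻²⁰) = 1.351 × 10⁻²³ kg·m/s.
λ = h/p = 4.90 × 10⁻¹¹ m = 49.0 pm.

λ = 49.0 pm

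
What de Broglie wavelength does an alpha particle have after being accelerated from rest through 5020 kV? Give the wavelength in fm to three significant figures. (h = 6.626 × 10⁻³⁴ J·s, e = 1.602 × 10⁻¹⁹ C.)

KE = 2eV = 2 × 1.602 × 10⁻¹⁹ × 5.020 × 10⁶ = 1.608 × 10⁻¹² J.
p = √(2mKE) = √(2 × 6.645 × 10⁻²⁷ × 1.608 × 10⁻¹²) = 1.462 × 10⁻¹⁹ kg·m/s.
λ = h/p = 6.626 × 10⁻³⁴ / 1.462 × 10⁻¹⁹ = 4.53 × 10⁻¹⁵ m = 4.53 fm.

λ = 4.53 fm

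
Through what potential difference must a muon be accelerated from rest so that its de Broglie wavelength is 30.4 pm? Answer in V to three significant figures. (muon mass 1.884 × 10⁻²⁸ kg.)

p = h/λ = 6.626 × 10⁻³⁴ / 3.040 × 10⁻¹¹ = 2.180 × 10⁻²³ kg·m/s.
KE = p²/(2m) = 1.261 × 10⁻¹⁸ J.
V = KE/e = 1.261 × 10⁻¹⁸ / (1.602 × 10⁻¹⁹) = 7.87 V.

V = 7.87 V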